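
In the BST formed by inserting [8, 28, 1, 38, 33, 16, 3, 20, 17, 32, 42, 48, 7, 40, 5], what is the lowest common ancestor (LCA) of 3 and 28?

Tree insertion order: [8, 28, 1, 38, 33, 16, 3, 20, 17, 32, 42, 48, 7, 40, 5]
Tree (level-order array): [8, 1, 28, None, 3, 16, 38, None, 7, None, 20, 33, 42, 5, None, 17, None, 32, None, 40, 48]
In a BST, the LCA of p=3, q=28 is the first node v on the
root-to-leaf path with p <= v <= q (go left if both < v, right if both > v).
Walk from root:
  at 8: 3 <= 8 <= 28, this is the LCA
LCA = 8


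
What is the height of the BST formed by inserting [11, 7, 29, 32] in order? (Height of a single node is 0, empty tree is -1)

Insertion order: [11, 7, 29, 32]
Tree (level-order array): [11, 7, 29, None, None, None, 32]
Compute height bottom-up (empty subtree = -1):
  height(7) = 1 + max(-1, -1) = 0
  height(32) = 1 + max(-1, -1) = 0
  height(29) = 1 + max(-1, 0) = 1
  height(11) = 1 + max(0, 1) = 2
Height = 2


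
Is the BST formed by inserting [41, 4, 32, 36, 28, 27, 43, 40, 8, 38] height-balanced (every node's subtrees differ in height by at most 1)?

Tree (level-order array): [41, 4, 43, None, 32, None, None, 28, 36, 27, None, None, 40, 8, None, 38]
Definition: a tree is height-balanced if, at every node, |h(left) - h(right)| <= 1 (empty subtree has height -1).
Bottom-up per-node check:
  node 8: h_left=-1, h_right=-1, diff=0 [OK], height=0
  node 27: h_left=0, h_right=-1, diff=1 [OK], height=1
  node 28: h_left=1, h_right=-1, diff=2 [FAIL (|1--1|=2 > 1)], height=2
  node 38: h_left=-1, h_right=-1, diff=0 [OK], height=0
  node 40: h_left=0, h_right=-1, diff=1 [OK], height=1
  node 36: h_left=-1, h_right=1, diff=2 [FAIL (|-1-1|=2 > 1)], height=2
  node 32: h_left=2, h_right=2, diff=0 [OK], height=3
  node 4: h_left=-1, h_right=3, diff=4 [FAIL (|-1-3|=4 > 1)], height=4
  node 43: h_left=-1, h_right=-1, diff=0 [OK], height=0
  node 41: h_left=4, h_right=0, diff=4 [FAIL (|4-0|=4 > 1)], height=5
Node 28 violates the condition: |1 - -1| = 2 > 1.
Result: Not balanced


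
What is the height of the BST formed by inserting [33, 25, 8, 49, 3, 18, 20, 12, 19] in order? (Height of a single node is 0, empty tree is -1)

Insertion order: [33, 25, 8, 49, 3, 18, 20, 12, 19]
Tree (level-order array): [33, 25, 49, 8, None, None, None, 3, 18, None, None, 12, 20, None, None, 19]
Compute height bottom-up (empty subtree = -1):
  height(3) = 1 + max(-1, -1) = 0
  height(12) = 1 + max(-1, -1) = 0
  height(19) = 1 + max(-1, -1) = 0
  height(20) = 1 + max(0, -1) = 1
  height(18) = 1 + max(0, 1) = 2
  height(8) = 1 + max(0, 2) = 3
  height(25) = 1 + max(3, -1) = 4
  height(49) = 1 + max(-1, -1) = 0
  height(33) = 1 + max(4, 0) = 5
Height = 5


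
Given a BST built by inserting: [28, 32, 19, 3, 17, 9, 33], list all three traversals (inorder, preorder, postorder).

Tree insertion order: [28, 32, 19, 3, 17, 9, 33]
Tree (level-order array): [28, 19, 32, 3, None, None, 33, None, 17, None, None, 9]
Inorder (L, root, R): [3, 9, 17, 19, 28, 32, 33]
Preorder (root, L, R): [28, 19, 3, 17, 9, 32, 33]
Postorder (L, R, root): [9, 17, 3, 19, 33, 32, 28]


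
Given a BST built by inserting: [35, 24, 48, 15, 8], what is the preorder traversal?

Tree insertion order: [35, 24, 48, 15, 8]
Tree (level-order array): [35, 24, 48, 15, None, None, None, 8]
Preorder traversal: [35, 24, 15, 8, 48]


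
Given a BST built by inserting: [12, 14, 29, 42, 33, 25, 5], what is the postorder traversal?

Tree insertion order: [12, 14, 29, 42, 33, 25, 5]
Tree (level-order array): [12, 5, 14, None, None, None, 29, 25, 42, None, None, 33]
Postorder traversal: [5, 25, 33, 42, 29, 14, 12]


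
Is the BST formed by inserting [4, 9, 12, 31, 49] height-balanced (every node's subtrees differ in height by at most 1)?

Tree (level-order array): [4, None, 9, None, 12, None, 31, None, 49]
Definition: a tree is height-balanced if, at every node, |h(left) - h(right)| <= 1 (empty subtree has height -1).
Bottom-up per-node check:
  node 49: h_left=-1, h_right=-1, diff=0 [OK], height=0
  node 31: h_left=-1, h_right=0, diff=1 [OK], height=1
  node 12: h_left=-1, h_right=1, diff=2 [FAIL (|-1-1|=2 > 1)], height=2
  node 9: h_left=-1, h_right=2, diff=3 [FAIL (|-1-2|=3 > 1)], height=3
  node 4: h_left=-1, h_right=3, diff=4 [FAIL (|-1-3|=4 > 1)], height=4
Node 12 violates the condition: |-1 - 1| = 2 > 1.
Result: Not balanced


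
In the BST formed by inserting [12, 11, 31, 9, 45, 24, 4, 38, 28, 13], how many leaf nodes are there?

Tree built from: [12, 11, 31, 9, 45, 24, 4, 38, 28, 13]
Tree (level-order array): [12, 11, 31, 9, None, 24, 45, 4, None, 13, 28, 38]
Rule: A leaf has 0 children.
Per-node child counts:
  node 12: 2 child(ren)
  node 11: 1 child(ren)
  node 9: 1 child(ren)
  node 4: 0 child(ren)
  node 31: 2 child(ren)
  node 24: 2 child(ren)
  node 13: 0 child(ren)
  node 28: 0 child(ren)
  node 45: 1 child(ren)
  node 38: 0 child(ren)
Matching nodes: [4, 13, 28, 38]
Count of leaf nodes: 4


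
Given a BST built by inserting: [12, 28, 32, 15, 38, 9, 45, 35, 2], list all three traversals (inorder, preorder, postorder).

Tree insertion order: [12, 28, 32, 15, 38, 9, 45, 35, 2]
Tree (level-order array): [12, 9, 28, 2, None, 15, 32, None, None, None, None, None, 38, 35, 45]
Inorder (L, root, R): [2, 9, 12, 15, 28, 32, 35, 38, 45]
Preorder (root, L, R): [12, 9, 2, 28, 15, 32, 38, 35, 45]
Postorder (L, R, root): [2, 9, 15, 35, 45, 38, 32, 28, 12]


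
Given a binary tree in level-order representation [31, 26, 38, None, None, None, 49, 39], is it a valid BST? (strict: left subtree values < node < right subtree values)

Level-order array: [31, 26, 38, None, None, None, 49, 39]
Validate using subtree bounds (lo, hi): at each node, require lo < value < hi,
then recurse left with hi=value and right with lo=value.
Preorder trace (stopping at first violation):
  at node 31 with bounds (-inf, +inf): OK
  at node 26 with bounds (-inf, 31): OK
  at node 38 with bounds (31, +inf): OK
  at node 49 with bounds (38, +inf): OK
  at node 39 with bounds (38, 49): OK
No violation found at any node.
Result: Valid BST


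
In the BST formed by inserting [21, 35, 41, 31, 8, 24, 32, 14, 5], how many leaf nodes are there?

Tree built from: [21, 35, 41, 31, 8, 24, 32, 14, 5]
Tree (level-order array): [21, 8, 35, 5, 14, 31, 41, None, None, None, None, 24, 32]
Rule: A leaf has 0 children.
Per-node child counts:
  node 21: 2 child(ren)
  node 8: 2 child(ren)
  node 5: 0 child(ren)
  node 14: 0 child(ren)
  node 35: 2 child(ren)
  node 31: 2 child(ren)
  node 24: 0 child(ren)
  node 32: 0 child(ren)
  node 41: 0 child(ren)
Matching nodes: [5, 14, 24, 32, 41]
Count of leaf nodes: 5


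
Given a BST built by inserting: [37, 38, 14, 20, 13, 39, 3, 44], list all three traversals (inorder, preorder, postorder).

Tree insertion order: [37, 38, 14, 20, 13, 39, 3, 44]
Tree (level-order array): [37, 14, 38, 13, 20, None, 39, 3, None, None, None, None, 44]
Inorder (L, root, R): [3, 13, 14, 20, 37, 38, 39, 44]
Preorder (root, L, R): [37, 14, 13, 3, 20, 38, 39, 44]
Postorder (L, R, root): [3, 13, 20, 14, 44, 39, 38, 37]


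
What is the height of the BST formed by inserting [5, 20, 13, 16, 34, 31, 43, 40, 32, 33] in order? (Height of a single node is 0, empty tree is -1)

Insertion order: [5, 20, 13, 16, 34, 31, 43, 40, 32, 33]
Tree (level-order array): [5, None, 20, 13, 34, None, 16, 31, 43, None, None, None, 32, 40, None, None, 33]
Compute height bottom-up (empty subtree = -1):
  height(16) = 1 + max(-1, -1) = 0
  height(13) = 1 + max(-1, 0) = 1
  height(33) = 1 + max(-1, -1) = 0
  height(32) = 1 + max(-1, 0) = 1
  height(31) = 1 + max(-1, 1) = 2
  height(40) = 1 + max(-1, -1) = 0
  height(43) = 1 + max(0, -1) = 1
  height(34) = 1 + max(2, 1) = 3
  height(20) = 1 + max(1, 3) = 4
  height(5) = 1 + max(-1, 4) = 5
Height = 5


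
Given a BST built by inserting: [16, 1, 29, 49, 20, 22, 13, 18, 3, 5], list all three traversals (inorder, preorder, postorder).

Tree insertion order: [16, 1, 29, 49, 20, 22, 13, 18, 3, 5]
Tree (level-order array): [16, 1, 29, None, 13, 20, 49, 3, None, 18, 22, None, None, None, 5]
Inorder (L, root, R): [1, 3, 5, 13, 16, 18, 20, 22, 29, 49]
Preorder (root, L, R): [16, 1, 13, 3, 5, 29, 20, 18, 22, 49]
Postorder (L, R, root): [5, 3, 13, 1, 18, 22, 20, 49, 29, 16]


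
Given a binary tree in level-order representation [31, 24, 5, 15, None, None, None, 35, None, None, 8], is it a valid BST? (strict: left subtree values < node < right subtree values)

Level-order array: [31, 24, 5, 15, None, None, None, 35, None, None, 8]
Validate using subtree bounds (lo, hi): at each node, require lo < value < hi,
then recurse left with hi=value and right with lo=value.
Preorder trace (stopping at first violation):
  at node 31 with bounds (-inf, +inf): OK
  at node 24 with bounds (-inf, 31): OK
  at node 15 with bounds (-inf, 24): OK
  at node 35 with bounds (-inf, 15): VIOLATION
Node 35 violates its bound: not (-inf < 35 < 15).
Result: Not a valid BST


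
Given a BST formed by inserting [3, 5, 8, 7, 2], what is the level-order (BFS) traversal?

Tree insertion order: [3, 5, 8, 7, 2]
Tree (level-order array): [3, 2, 5, None, None, None, 8, 7]
BFS from the root, enqueuing left then right child of each popped node:
  queue [3] -> pop 3, enqueue [2, 5], visited so far: [3]
  queue [2, 5] -> pop 2, enqueue [none], visited so far: [3, 2]
  queue [5] -> pop 5, enqueue [8], visited so far: [3, 2, 5]
  queue [8] -> pop 8, enqueue [7], visited so far: [3, 2, 5, 8]
  queue [7] -> pop 7, enqueue [none], visited so far: [3, 2, 5, 8, 7]
Result: [3, 2, 5, 8, 7]


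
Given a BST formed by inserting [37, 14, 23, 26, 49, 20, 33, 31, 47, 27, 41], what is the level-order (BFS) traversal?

Tree insertion order: [37, 14, 23, 26, 49, 20, 33, 31, 47, 27, 41]
Tree (level-order array): [37, 14, 49, None, 23, 47, None, 20, 26, 41, None, None, None, None, 33, None, None, 31, None, 27]
BFS from the root, enqueuing left then right child of each popped node:
  queue [37] -> pop 37, enqueue [14, 49], visited so far: [37]
  queue [14, 49] -> pop 14, enqueue [23], visited so far: [37, 14]
  queue [49, 23] -> pop 49, enqueue [47], visited so far: [37, 14, 49]
  queue [23, 47] -> pop 23, enqueue [20, 26], visited so far: [37, 14, 49, 23]
  queue [47, 20, 26] -> pop 47, enqueue [41], visited so far: [37, 14, 49, 23, 47]
  queue [20, 26, 41] -> pop 20, enqueue [none], visited so far: [37, 14, 49, 23, 47, 20]
  queue [26, 41] -> pop 26, enqueue [33], visited so far: [37, 14, 49, 23, 47, 20, 26]
  queue [41, 33] -> pop 41, enqueue [none], visited so far: [37, 14, 49, 23, 47, 20, 26, 41]
  queue [33] -> pop 33, enqueue [31], visited so far: [37, 14, 49, 23, 47, 20, 26, 41, 33]
  queue [31] -> pop 31, enqueue [27], visited so far: [37, 14, 49, 23, 47, 20, 26, 41, 33, 31]
  queue [27] -> pop 27, enqueue [none], visited so far: [37, 14, 49, 23, 47, 20, 26, 41, 33, 31, 27]
Result: [37, 14, 49, 23, 47, 20, 26, 41, 33, 31, 27]


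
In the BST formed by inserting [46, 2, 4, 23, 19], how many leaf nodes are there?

Tree built from: [46, 2, 4, 23, 19]
Tree (level-order array): [46, 2, None, None, 4, None, 23, 19]
Rule: A leaf has 0 children.
Per-node child counts:
  node 46: 1 child(ren)
  node 2: 1 child(ren)
  node 4: 1 child(ren)
  node 23: 1 child(ren)
  node 19: 0 child(ren)
Matching nodes: [19]
Count of leaf nodes: 1


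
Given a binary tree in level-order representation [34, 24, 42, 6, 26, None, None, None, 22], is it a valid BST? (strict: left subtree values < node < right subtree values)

Level-order array: [34, 24, 42, 6, 26, None, None, None, 22]
Validate using subtree bounds (lo, hi): at each node, require lo < value < hi,
then recurse left with hi=value and right with lo=value.
Preorder trace (stopping at first violation):
  at node 34 with bounds (-inf, +inf): OK
  at node 24 with bounds (-inf, 34): OK
  at node 6 with bounds (-inf, 24): OK
  at node 22 with bounds (6, 24): OK
  at node 26 with bounds (24, 34): OK
  at node 42 with bounds (34, +inf): OK
No violation found at any node.
Result: Valid BST


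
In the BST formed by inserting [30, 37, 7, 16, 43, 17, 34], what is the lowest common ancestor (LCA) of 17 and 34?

Tree insertion order: [30, 37, 7, 16, 43, 17, 34]
Tree (level-order array): [30, 7, 37, None, 16, 34, 43, None, 17]
In a BST, the LCA of p=17, q=34 is the first node v on the
root-to-leaf path with p <= v <= q (go left if both < v, right if both > v).
Walk from root:
  at 30: 17 <= 30 <= 34, this is the LCA
LCA = 30


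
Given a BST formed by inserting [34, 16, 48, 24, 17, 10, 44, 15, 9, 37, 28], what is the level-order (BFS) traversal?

Tree insertion order: [34, 16, 48, 24, 17, 10, 44, 15, 9, 37, 28]
Tree (level-order array): [34, 16, 48, 10, 24, 44, None, 9, 15, 17, 28, 37]
BFS from the root, enqueuing left then right child of each popped node:
  queue [34] -> pop 34, enqueue [16, 48], visited so far: [34]
  queue [16, 48] -> pop 16, enqueue [10, 24], visited so far: [34, 16]
  queue [48, 10, 24] -> pop 48, enqueue [44], visited so far: [34, 16, 48]
  queue [10, 24, 44] -> pop 10, enqueue [9, 15], visited so far: [34, 16, 48, 10]
  queue [24, 44, 9, 15] -> pop 24, enqueue [17, 28], visited so far: [34, 16, 48, 10, 24]
  queue [44, 9, 15, 17, 28] -> pop 44, enqueue [37], visited so far: [34, 16, 48, 10, 24, 44]
  queue [9, 15, 17, 28, 37] -> pop 9, enqueue [none], visited so far: [34, 16, 48, 10, 24, 44, 9]
  queue [15, 17, 28, 37] -> pop 15, enqueue [none], visited so far: [34, 16, 48, 10, 24, 44, 9, 15]
  queue [17, 28, 37] -> pop 17, enqueue [none], visited so far: [34, 16, 48, 10, 24, 44, 9, 15, 17]
  queue [28, 37] -> pop 28, enqueue [none], visited so far: [34, 16, 48, 10, 24, 44, 9, 15, 17, 28]
  queue [37] -> pop 37, enqueue [none], visited so far: [34, 16, 48, 10, 24, 44, 9, 15, 17, 28, 37]
Result: [34, 16, 48, 10, 24, 44, 9, 15, 17, 28, 37]


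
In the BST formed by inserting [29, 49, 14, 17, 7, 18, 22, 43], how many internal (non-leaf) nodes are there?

Tree built from: [29, 49, 14, 17, 7, 18, 22, 43]
Tree (level-order array): [29, 14, 49, 7, 17, 43, None, None, None, None, 18, None, None, None, 22]
Rule: An internal node has at least one child.
Per-node child counts:
  node 29: 2 child(ren)
  node 14: 2 child(ren)
  node 7: 0 child(ren)
  node 17: 1 child(ren)
  node 18: 1 child(ren)
  node 22: 0 child(ren)
  node 49: 1 child(ren)
  node 43: 0 child(ren)
Matching nodes: [29, 14, 17, 18, 49]
Count of internal (non-leaf) nodes: 5


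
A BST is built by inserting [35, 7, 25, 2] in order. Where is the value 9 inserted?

Starting tree (level order): [35, 7, None, 2, 25]
Insertion path: 35 -> 7 -> 25
Result: insert 9 as left child of 25
Final tree (level order): [35, 7, None, 2, 25, None, None, 9]


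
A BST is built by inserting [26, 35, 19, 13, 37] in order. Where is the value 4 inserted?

Starting tree (level order): [26, 19, 35, 13, None, None, 37]
Insertion path: 26 -> 19 -> 13
Result: insert 4 as left child of 13
Final tree (level order): [26, 19, 35, 13, None, None, 37, 4]


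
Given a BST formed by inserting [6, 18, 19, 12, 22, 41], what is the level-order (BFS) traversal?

Tree insertion order: [6, 18, 19, 12, 22, 41]
Tree (level-order array): [6, None, 18, 12, 19, None, None, None, 22, None, 41]
BFS from the root, enqueuing left then right child of each popped node:
  queue [6] -> pop 6, enqueue [18], visited so far: [6]
  queue [18] -> pop 18, enqueue [12, 19], visited so far: [6, 18]
  queue [12, 19] -> pop 12, enqueue [none], visited so far: [6, 18, 12]
  queue [19] -> pop 19, enqueue [22], visited so far: [6, 18, 12, 19]
  queue [22] -> pop 22, enqueue [41], visited so far: [6, 18, 12, 19, 22]
  queue [41] -> pop 41, enqueue [none], visited so far: [6, 18, 12, 19, 22, 41]
Result: [6, 18, 12, 19, 22, 41]


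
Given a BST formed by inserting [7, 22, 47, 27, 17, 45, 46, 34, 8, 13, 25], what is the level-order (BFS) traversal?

Tree insertion order: [7, 22, 47, 27, 17, 45, 46, 34, 8, 13, 25]
Tree (level-order array): [7, None, 22, 17, 47, 8, None, 27, None, None, 13, 25, 45, None, None, None, None, 34, 46]
BFS from the root, enqueuing left then right child of each popped node:
  queue [7] -> pop 7, enqueue [22], visited so far: [7]
  queue [22] -> pop 22, enqueue [17, 47], visited so far: [7, 22]
  queue [17, 47] -> pop 17, enqueue [8], visited so far: [7, 22, 17]
  queue [47, 8] -> pop 47, enqueue [27], visited so far: [7, 22, 17, 47]
  queue [8, 27] -> pop 8, enqueue [13], visited so far: [7, 22, 17, 47, 8]
  queue [27, 13] -> pop 27, enqueue [25, 45], visited so far: [7, 22, 17, 47, 8, 27]
  queue [13, 25, 45] -> pop 13, enqueue [none], visited so far: [7, 22, 17, 47, 8, 27, 13]
  queue [25, 45] -> pop 25, enqueue [none], visited so far: [7, 22, 17, 47, 8, 27, 13, 25]
  queue [45] -> pop 45, enqueue [34, 46], visited so far: [7, 22, 17, 47, 8, 27, 13, 25, 45]
  queue [34, 46] -> pop 34, enqueue [none], visited so far: [7, 22, 17, 47, 8, 27, 13, 25, 45, 34]
  queue [46] -> pop 46, enqueue [none], visited so far: [7, 22, 17, 47, 8, 27, 13, 25, 45, 34, 46]
Result: [7, 22, 17, 47, 8, 27, 13, 25, 45, 34, 46]


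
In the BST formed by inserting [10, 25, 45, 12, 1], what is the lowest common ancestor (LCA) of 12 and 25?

Tree insertion order: [10, 25, 45, 12, 1]
Tree (level-order array): [10, 1, 25, None, None, 12, 45]
In a BST, the LCA of p=12, q=25 is the first node v on the
root-to-leaf path with p <= v <= q (go left if both < v, right if both > v).
Walk from root:
  at 10: both 12 and 25 > 10, go right
  at 25: 12 <= 25 <= 25, this is the LCA
LCA = 25


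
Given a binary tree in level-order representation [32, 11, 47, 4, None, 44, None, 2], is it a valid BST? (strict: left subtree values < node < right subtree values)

Level-order array: [32, 11, 47, 4, None, 44, None, 2]
Validate using subtree bounds (lo, hi): at each node, require lo < value < hi,
then recurse left with hi=value and right with lo=value.
Preorder trace (stopping at first violation):
  at node 32 with bounds (-inf, +inf): OK
  at node 11 with bounds (-inf, 32): OK
  at node 4 with bounds (-inf, 11): OK
  at node 2 with bounds (-inf, 4): OK
  at node 47 with bounds (32, +inf): OK
  at node 44 with bounds (32, 47): OK
No violation found at any node.
Result: Valid BST


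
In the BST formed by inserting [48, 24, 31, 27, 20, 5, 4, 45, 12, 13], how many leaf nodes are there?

Tree built from: [48, 24, 31, 27, 20, 5, 4, 45, 12, 13]
Tree (level-order array): [48, 24, None, 20, 31, 5, None, 27, 45, 4, 12, None, None, None, None, None, None, None, 13]
Rule: A leaf has 0 children.
Per-node child counts:
  node 48: 1 child(ren)
  node 24: 2 child(ren)
  node 20: 1 child(ren)
  node 5: 2 child(ren)
  node 4: 0 child(ren)
  node 12: 1 child(ren)
  node 13: 0 child(ren)
  node 31: 2 child(ren)
  node 27: 0 child(ren)
  node 45: 0 child(ren)
Matching nodes: [4, 13, 27, 45]
Count of leaf nodes: 4


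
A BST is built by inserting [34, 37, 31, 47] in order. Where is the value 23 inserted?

Starting tree (level order): [34, 31, 37, None, None, None, 47]
Insertion path: 34 -> 31
Result: insert 23 as left child of 31
Final tree (level order): [34, 31, 37, 23, None, None, 47]


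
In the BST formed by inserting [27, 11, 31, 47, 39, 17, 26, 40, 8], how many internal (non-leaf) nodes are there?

Tree built from: [27, 11, 31, 47, 39, 17, 26, 40, 8]
Tree (level-order array): [27, 11, 31, 8, 17, None, 47, None, None, None, 26, 39, None, None, None, None, 40]
Rule: An internal node has at least one child.
Per-node child counts:
  node 27: 2 child(ren)
  node 11: 2 child(ren)
  node 8: 0 child(ren)
  node 17: 1 child(ren)
  node 26: 0 child(ren)
  node 31: 1 child(ren)
  node 47: 1 child(ren)
  node 39: 1 child(ren)
  node 40: 0 child(ren)
Matching nodes: [27, 11, 17, 31, 47, 39]
Count of internal (non-leaf) nodes: 6


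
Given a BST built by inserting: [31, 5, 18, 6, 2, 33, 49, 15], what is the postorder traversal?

Tree insertion order: [31, 5, 18, 6, 2, 33, 49, 15]
Tree (level-order array): [31, 5, 33, 2, 18, None, 49, None, None, 6, None, None, None, None, 15]
Postorder traversal: [2, 15, 6, 18, 5, 49, 33, 31]


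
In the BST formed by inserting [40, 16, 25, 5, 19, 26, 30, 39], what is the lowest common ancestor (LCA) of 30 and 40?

Tree insertion order: [40, 16, 25, 5, 19, 26, 30, 39]
Tree (level-order array): [40, 16, None, 5, 25, None, None, 19, 26, None, None, None, 30, None, 39]
In a BST, the LCA of p=30, q=40 is the first node v on the
root-to-leaf path with p <= v <= q (go left if both < v, right if both > v).
Walk from root:
  at 40: 30 <= 40 <= 40, this is the LCA
LCA = 40


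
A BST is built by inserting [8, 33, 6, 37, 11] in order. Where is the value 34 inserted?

Starting tree (level order): [8, 6, 33, None, None, 11, 37]
Insertion path: 8 -> 33 -> 37
Result: insert 34 as left child of 37
Final tree (level order): [8, 6, 33, None, None, 11, 37, None, None, 34]


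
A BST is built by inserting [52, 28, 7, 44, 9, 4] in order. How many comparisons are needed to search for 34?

Search path for 34: 52 -> 28 -> 44
Found: False
Comparisons: 3


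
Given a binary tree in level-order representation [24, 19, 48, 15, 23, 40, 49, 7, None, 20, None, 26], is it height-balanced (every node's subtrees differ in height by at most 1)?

Tree (level-order array): [24, 19, 48, 15, 23, 40, 49, 7, None, 20, None, 26]
Definition: a tree is height-balanced if, at every node, |h(left) - h(right)| <= 1 (empty subtree has height -1).
Bottom-up per-node check:
  node 7: h_left=-1, h_right=-1, diff=0 [OK], height=0
  node 15: h_left=0, h_right=-1, diff=1 [OK], height=1
  node 20: h_left=-1, h_right=-1, diff=0 [OK], height=0
  node 23: h_left=0, h_right=-1, diff=1 [OK], height=1
  node 19: h_left=1, h_right=1, diff=0 [OK], height=2
  node 26: h_left=-1, h_right=-1, diff=0 [OK], height=0
  node 40: h_left=0, h_right=-1, diff=1 [OK], height=1
  node 49: h_left=-1, h_right=-1, diff=0 [OK], height=0
  node 48: h_left=1, h_right=0, diff=1 [OK], height=2
  node 24: h_left=2, h_right=2, diff=0 [OK], height=3
All nodes satisfy the balance condition.
Result: Balanced


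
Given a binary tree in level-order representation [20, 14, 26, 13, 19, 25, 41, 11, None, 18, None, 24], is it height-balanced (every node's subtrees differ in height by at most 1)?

Tree (level-order array): [20, 14, 26, 13, 19, 25, 41, 11, None, 18, None, 24]
Definition: a tree is height-balanced if, at every node, |h(left) - h(right)| <= 1 (empty subtree has height -1).
Bottom-up per-node check:
  node 11: h_left=-1, h_right=-1, diff=0 [OK], height=0
  node 13: h_left=0, h_right=-1, diff=1 [OK], height=1
  node 18: h_left=-1, h_right=-1, diff=0 [OK], height=0
  node 19: h_left=0, h_right=-1, diff=1 [OK], height=1
  node 14: h_left=1, h_right=1, diff=0 [OK], height=2
  node 24: h_left=-1, h_right=-1, diff=0 [OK], height=0
  node 25: h_left=0, h_right=-1, diff=1 [OK], height=1
  node 41: h_left=-1, h_right=-1, diff=0 [OK], height=0
  node 26: h_left=1, h_right=0, diff=1 [OK], height=2
  node 20: h_left=2, h_right=2, diff=0 [OK], height=3
All nodes satisfy the balance condition.
Result: Balanced


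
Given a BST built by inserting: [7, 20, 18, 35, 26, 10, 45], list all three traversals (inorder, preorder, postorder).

Tree insertion order: [7, 20, 18, 35, 26, 10, 45]
Tree (level-order array): [7, None, 20, 18, 35, 10, None, 26, 45]
Inorder (L, root, R): [7, 10, 18, 20, 26, 35, 45]
Preorder (root, L, R): [7, 20, 18, 10, 35, 26, 45]
Postorder (L, R, root): [10, 18, 26, 45, 35, 20, 7]


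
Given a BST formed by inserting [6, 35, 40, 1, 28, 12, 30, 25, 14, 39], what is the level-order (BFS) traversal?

Tree insertion order: [6, 35, 40, 1, 28, 12, 30, 25, 14, 39]
Tree (level-order array): [6, 1, 35, None, None, 28, 40, 12, 30, 39, None, None, 25, None, None, None, None, 14]
BFS from the root, enqueuing left then right child of each popped node:
  queue [6] -> pop 6, enqueue [1, 35], visited so far: [6]
  queue [1, 35] -> pop 1, enqueue [none], visited so far: [6, 1]
  queue [35] -> pop 35, enqueue [28, 40], visited so far: [6, 1, 35]
  queue [28, 40] -> pop 28, enqueue [12, 30], visited so far: [6, 1, 35, 28]
  queue [40, 12, 30] -> pop 40, enqueue [39], visited so far: [6, 1, 35, 28, 40]
  queue [12, 30, 39] -> pop 12, enqueue [25], visited so far: [6, 1, 35, 28, 40, 12]
  queue [30, 39, 25] -> pop 30, enqueue [none], visited so far: [6, 1, 35, 28, 40, 12, 30]
  queue [39, 25] -> pop 39, enqueue [none], visited so far: [6, 1, 35, 28, 40, 12, 30, 39]
  queue [25] -> pop 25, enqueue [14], visited so far: [6, 1, 35, 28, 40, 12, 30, 39, 25]
  queue [14] -> pop 14, enqueue [none], visited so far: [6, 1, 35, 28, 40, 12, 30, 39, 25, 14]
Result: [6, 1, 35, 28, 40, 12, 30, 39, 25, 14]


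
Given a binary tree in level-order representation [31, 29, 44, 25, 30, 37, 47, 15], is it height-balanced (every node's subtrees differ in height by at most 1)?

Tree (level-order array): [31, 29, 44, 25, 30, 37, 47, 15]
Definition: a tree is height-balanced if, at every node, |h(left) - h(right)| <= 1 (empty subtree has height -1).
Bottom-up per-node check:
  node 15: h_left=-1, h_right=-1, diff=0 [OK], height=0
  node 25: h_left=0, h_right=-1, diff=1 [OK], height=1
  node 30: h_left=-1, h_right=-1, diff=0 [OK], height=0
  node 29: h_left=1, h_right=0, diff=1 [OK], height=2
  node 37: h_left=-1, h_right=-1, diff=0 [OK], height=0
  node 47: h_left=-1, h_right=-1, diff=0 [OK], height=0
  node 44: h_left=0, h_right=0, diff=0 [OK], height=1
  node 31: h_left=2, h_right=1, diff=1 [OK], height=3
All nodes satisfy the balance condition.
Result: Balanced


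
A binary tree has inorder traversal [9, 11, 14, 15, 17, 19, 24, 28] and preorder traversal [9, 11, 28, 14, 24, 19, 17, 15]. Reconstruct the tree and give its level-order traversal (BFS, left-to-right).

Inorder:  [9, 11, 14, 15, 17, 19, 24, 28]
Preorder: [9, 11, 28, 14, 24, 19, 17, 15]
Algorithm: preorder visits root first, so consume preorder in order;
for each root, split the current inorder slice at that value into
left-subtree inorder and right-subtree inorder, then recurse.
Recursive splits:
  root=9; inorder splits into left=[], right=[11, 14, 15, 17, 19, 24, 28]
  root=11; inorder splits into left=[], right=[14, 15, 17, 19, 24, 28]
  root=28; inorder splits into left=[14, 15, 17, 19, 24], right=[]
  root=14; inorder splits into left=[], right=[15, 17, 19, 24]
  root=24; inorder splits into left=[15, 17, 19], right=[]
  root=19; inorder splits into left=[15, 17], right=[]
  root=17; inorder splits into left=[15], right=[]
  root=15; inorder splits into left=[], right=[]
Reconstructed level-order: [9, 11, 28, 14, 24, 19, 17, 15]


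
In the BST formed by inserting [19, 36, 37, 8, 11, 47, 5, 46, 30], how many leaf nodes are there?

Tree built from: [19, 36, 37, 8, 11, 47, 5, 46, 30]
Tree (level-order array): [19, 8, 36, 5, 11, 30, 37, None, None, None, None, None, None, None, 47, 46]
Rule: A leaf has 0 children.
Per-node child counts:
  node 19: 2 child(ren)
  node 8: 2 child(ren)
  node 5: 0 child(ren)
  node 11: 0 child(ren)
  node 36: 2 child(ren)
  node 30: 0 child(ren)
  node 37: 1 child(ren)
  node 47: 1 child(ren)
  node 46: 0 child(ren)
Matching nodes: [5, 11, 30, 46]
Count of leaf nodes: 4


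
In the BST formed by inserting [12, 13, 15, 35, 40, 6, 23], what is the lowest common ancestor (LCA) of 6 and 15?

Tree insertion order: [12, 13, 15, 35, 40, 6, 23]
Tree (level-order array): [12, 6, 13, None, None, None, 15, None, 35, 23, 40]
In a BST, the LCA of p=6, q=15 is the first node v on the
root-to-leaf path with p <= v <= q (go left if both < v, right if both > v).
Walk from root:
  at 12: 6 <= 12 <= 15, this is the LCA
LCA = 12


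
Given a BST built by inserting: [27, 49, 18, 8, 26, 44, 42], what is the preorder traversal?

Tree insertion order: [27, 49, 18, 8, 26, 44, 42]
Tree (level-order array): [27, 18, 49, 8, 26, 44, None, None, None, None, None, 42]
Preorder traversal: [27, 18, 8, 26, 49, 44, 42]


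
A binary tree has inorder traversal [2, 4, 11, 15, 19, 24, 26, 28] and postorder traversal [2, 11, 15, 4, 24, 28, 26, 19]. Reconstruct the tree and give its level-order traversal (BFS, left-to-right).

Inorder:   [2, 4, 11, 15, 19, 24, 26, 28]
Postorder: [2, 11, 15, 4, 24, 28, 26, 19]
Algorithm: postorder visits root last, so walk postorder right-to-left;
each value is the root of the current inorder slice — split it at that
value, recurse on the right subtree first, then the left.
Recursive splits:
  root=19; inorder splits into left=[2, 4, 11, 15], right=[24, 26, 28]
  root=26; inorder splits into left=[24], right=[28]
  root=28; inorder splits into left=[], right=[]
  root=24; inorder splits into left=[], right=[]
  root=4; inorder splits into left=[2], right=[11, 15]
  root=15; inorder splits into left=[11], right=[]
  root=11; inorder splits into left=[], right=[]
  root=2; inorder splits into left=[], right=[]
Reconstructed level-order: [19, 4, 26, 2, 15, 24, 28, 11]


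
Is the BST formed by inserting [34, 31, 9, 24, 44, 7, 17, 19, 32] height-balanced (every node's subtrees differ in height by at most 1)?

Tree (level-order array): [34, 31, 44, 9, 32, None, None, 7, 24, None, None, None, None, 17, None, None, 19]
Definition: a tree is height-balanced if, at every node, |h(left) - h(right)| <= 1 (empty subtree has height -1).
Bottom-up per-node check:
  node 7: h_left=-1, h_right=-1, diff=0 [OK], height=0
  node 19: h_left=-1, h_right=-1, diff=0 [OK], height=0
  node 17: h_left=-1, h_right=0, diff=1 [OK], height=1
  node 24: h_left=1, h_right=-1, diff=2 [FAIL (|1--1|=2 > 1)], height=2
  node 9: h_left=0, h_right=2, diff=2 [FAIL (|0-2|=2 > 1)], height=3
  node 32: h_left=-1, h_right=-1, diff=0 [OK], height=0
  node 31: h_left=3, h_right=0, diff=3 [FAIL (|3-0|=3 > 1)], height=4
  node 44: h_left=-1, h_right=-1, diff=0 [OK], height=0
  node 34: h_left=4, h_right=0, diff=4 [FAIL (|4-0|=4 > 1)], height=5
Node 24 violates the condition: |1 - -1| = 2 > 1.
Result: Not balanced


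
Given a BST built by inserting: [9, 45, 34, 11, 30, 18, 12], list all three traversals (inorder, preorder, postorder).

Tree insertion order: [9, 45, 34, 11, 30, 18, 12]
Tree (level-order array): [9, None, 45, 34, None, 11, None, None, 30, 18, None, 12]
Inorder (L, root, R): [9, 11, 12, 18, 30, 34, 45]
Preorder (root, L, R): [9, 45, 34, 11, 30, 18, 12]
Postorder (L, R, root): [12, 18, 30, 11, 34, 45, 9]


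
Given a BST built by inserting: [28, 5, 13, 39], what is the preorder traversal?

Tree insertion order: [28, 5, 13, 39]
Tree (level-order array): [28, 5, 39, None, 13]
Preorder traversal: [28, 5, 13, 39]


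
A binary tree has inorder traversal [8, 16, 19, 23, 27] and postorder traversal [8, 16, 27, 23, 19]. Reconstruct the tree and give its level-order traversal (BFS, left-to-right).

Inorder:   [8, 16, 19, 23, 27]
Postorder: [8, 16, 27, 23, 19]
Algorithm: postorder visits root last, so walk postorder right-to-left;
each value is the root of the current inorder slice — split it at that
value, recurse on the right subtree first, then the left.
Recursive splits:
  root=19; inorder splits into left=[8, 16], right=[23, 27]
  root=23; inorder splits into left=[], right=[27]
  root=27; inorder splits into left=[], right=[]
  root=16; inorder splits into left=[8], right=[]
  root=8; inorder splits into left=[], right=[]
Reconstructed level-order: [19, 16, 23, 8, 27]


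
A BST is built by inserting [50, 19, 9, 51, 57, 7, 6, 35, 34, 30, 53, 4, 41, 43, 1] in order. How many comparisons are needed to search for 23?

Search path for 23: 50 -> 19 -> 35 -> 34 -> 30
Found: False
Comparisons: 5


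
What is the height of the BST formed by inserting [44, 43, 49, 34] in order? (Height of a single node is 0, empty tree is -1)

Insertion order: [44, 43, 49, 34]
Tree (level-order array): [44, 43, 49, 34]
Compute height bottom-up (empty subtree = -1):
  height(34) = 1 + max(-1, -1) = 0
  height(43) = 1 + max(0, -1) = 1
  height(49) = 1 + max(-1, -1) = 0
  height(44) = 1 + max(1, 0) = 2
Height = 2


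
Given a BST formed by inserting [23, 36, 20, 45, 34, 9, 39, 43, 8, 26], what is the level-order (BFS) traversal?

Tree insertion order: [23, 36, 20, 45, 34, 9, 39, 43, 8, 26]
Tree (level-order array): [23, 20, 36, 9, None, 34, 45, 8, None, 26, None, 39, None, None, None, None, None, None, 43]
BFS from the root, enqueuing left then right child of each popped node:
  queue [23] -> pop 23, enqueue [20, 36], visited so far: [23]
  queue [20, 36] -> pop 20, enqueue [9], visited so far: [23, 20]
  queue [36, 9] -> pop 36, enqueue [34, 45], visited so far: [23, 20, 36]
  queue [9, 34, 45] -> pop 9, enqueue [8], visited so far: [23, 20, 36, 9]
  queue [34, 45, 8] -> pop 34, enqueue [26], visited so far: [23, 20, 36, 9, 34]
  queue [45, 8, 26] -> pop 45, enqueue [39], visited so far: [23, 20, 36, 9, 34, 45]
  queue [8, 26, 39] -> pop 8, enqueue [none], visited so far: [23, 20, 36, 9, 34, 45, 8]
  queue [26, 39] -> pop 26, enqueue [none], visited so far: [23, 20, 36, 9, 34, 45, 8, 26]
  queue [39] -> pop 39, enqueue [43], visited so far: [23, 20, 36, 9, 34, 45, 8, 26, 39]
  queue [43] -> pop 43, enqueue [none], visited so far: [23, 20, 36, 9, 34, 45, 8, 26, 39, 43]
Result: [23, 20, 36, 9, 34, 45, 8, 26, 39, 43]


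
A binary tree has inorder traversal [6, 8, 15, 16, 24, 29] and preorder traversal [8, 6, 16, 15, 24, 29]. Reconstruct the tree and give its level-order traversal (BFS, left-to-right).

Inorder:  [6, 8, 15, 16, 24, 29]
Preorder: [8, 6, 16, 15, 24, 29]
Algorithm: preorder visits root first, so consume preorder in order;
for each root, split the current inorder slice at that value into
left-subtree inorder and right-subtree inorder, then recurse.
Recursive splits:
  root=8; inorder splits into left=[6], right=[15, 16, 24, 29]
  root=6; inorder splits into left=[], right=[]
  root=16; inorder splits into left=[15], right=[24, 29]
  root=15; inorder splits into left=[], right=[]
  root=24; inorder splits into left=[], right=[29]
  root=29; inorder splits into left=[], right=[]
Reconstructed level-order: [8, 6, 16, 15, 24, 29]


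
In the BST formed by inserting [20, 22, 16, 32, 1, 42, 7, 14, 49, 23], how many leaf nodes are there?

Tree built from: [20, 22, 16, 32, 1, 42, 7, 14, 49, 23]
Tree (level-order array): [20, 16, 22, 1, None, None, 32, None, 7, 23, 42, None, 14, None, None, None, 49]
Rule: A leaf has 0 children.
Per-node child counts:
  node 20: 2 child(ren)
  node 16: 1 child(ren)
  node 1: 1 child(ren)
  node 7: 1 child(ren)
  node 14: 0 child(ren)
  node 22: 1 child(ren)
  node 32: 2 child(ren)
  node 23: 0 child(ren)
  node 42: 1 child(ren)
  node 49: 0 child(ren)
Matching nodes: [14, 23, 49]
Count of leaf nodes: 3


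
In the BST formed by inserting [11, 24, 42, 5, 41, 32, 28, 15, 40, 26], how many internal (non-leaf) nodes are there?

Tree built from: [11, 24, 42, 5, 41, 32, 28, 15, 40, 26]
Tree (level-order array): [11, 5, 24, None, None, 15, 42, None, None, 41, None, 32, None, 28, 40, 26]
Rule: An internal node has at least one child.
Per-node child counts:
  node 11: 2 child(ren)
  node 5: 0 child(ren)
  node 24: 2 child(ren)
  node 15: 0 child(ren)
  node 42: 1 child(ren)
  node 41: 1 child(ren)
  node 32: 2 child(ren)
  node 28: 1 child(ren)
  node 26: 0 child(ren)
  node 40: 0 child(ren)
Matching nodes: [11, 24, 42, 41, 32, 28]
Count of internal (non-leaf) nodes: 6


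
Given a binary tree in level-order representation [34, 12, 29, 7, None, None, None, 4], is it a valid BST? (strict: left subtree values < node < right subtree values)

Level-order array: [34, 12, 29, 7, None, None, None, 4]
Validate using subtree bounds (lo, hi): at each node, require lo < value < hi,
then recurse left with hi=value and right with lo=value.
Preorder trace (stopping at first violation):
  at node 34 with bounds (-inf, +inf): OK
  at node 12 with bounds (-inf, 34): OK
  at node 7 with bounds (-inf, 12): OK
  at node 4 with bounds (-inf, 7): OK
  at node 29 with bounds (34, +inf): VIOLATION
Node 29 violates its bound: not (34 < 29 < +inf).
Result: Not a valid BST


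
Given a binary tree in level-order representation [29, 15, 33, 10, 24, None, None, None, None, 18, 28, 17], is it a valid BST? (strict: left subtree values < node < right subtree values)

Level-order array: [29, 15, 33, 10, 24, None, None, None, None, 18, 28, 17]
Validate using subtree bounds (lo, hi): at each node, require lo < value < hi,
then recurse left with hi=value and right with lo=value.
Preorder trace (stopping at first violation):
  at node 29 with bounds (-inf, +inf): OK
  at node 15 with bounds (-inf, 29): OK
  at node 10 with bounds (-inf, 15): OK
  at node 24 with bounds (15, 29): OK
  at node 18 with bounds (15, 24): OK
  at node 17 with bounds (15, 18): OK
  at node 28 with bounds (24, 29): OK
  at node 33 with bounds (29, +inf): OK
No violation found at any node.
Result: Valid BST


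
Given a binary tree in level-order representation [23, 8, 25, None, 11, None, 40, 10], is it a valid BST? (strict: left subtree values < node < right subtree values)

Level-order array: [23, 8, 25, None, 11, None, 40, 10]
Validate using subtree bounds (lo, hi): at each node, require lo < value < hi,
then recurse left with hi=value and right with lo=value.
Preorder trace (stopping at first violation):
  at node 23 with bounds (-inf, +inf): OK
  at node 8 with bounds (-inf, 23): OK
  at node 11 with bounds (8, 23): OK
  at node 10 with bounds (8, 11): OK
  at node 25 with bounds (23, +inf): OK
  at node 40 with bounds (25, +inf): OK
No violation found at any node.
Result: Valid BST


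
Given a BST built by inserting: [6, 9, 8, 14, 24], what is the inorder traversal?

Tree insertion order: [6, 9, 8, 14, 24]
Tree (level-order array): [6, None, 9, 8, 14, None, None, None, 24]
Inorder traversal: [6, 8, 9, 14, 24]


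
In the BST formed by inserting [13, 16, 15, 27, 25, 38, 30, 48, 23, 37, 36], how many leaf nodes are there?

Tree built from: [13, 16, 15, 27, 25, 38, 30, 48, 23, 37, 36]
Tree (level-order array): [13, None, 16, 15, 27, None, None, 25, 38, 23, None, 30, 48, None, None, None, 37, None, None, 36]
Rule: A leaf has 0 children.
Per-node child counts:
  node 13: 1 child(ren)
  node 16: 2 child(ren)
  node 15: 0 child(ren)
  node 27: 2 child(ren)
  node 25: 1 child(ren)
  node 23: 0 child(ren)
  node 38: 2 child(ren)
  node 30: 1 child(ren)
  node 37: 1 child(ren)
  node 36: 0 child(ren)
  node 48: 0 child(ren)
Matching nodes: [15, 23, 36, 48]
Count of leaf nodes: 4


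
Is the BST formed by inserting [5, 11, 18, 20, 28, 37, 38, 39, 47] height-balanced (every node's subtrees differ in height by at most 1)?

Tree (level-order array): [5, None, 11, None, 18, None, 20, None, 28, None, 37, None, 38, None, 39, None, 47]
Definition: a tree is height-balanced if, at every node, |h(left) - h(right)| <= 1 (empty subtree has height -1).
Bottom-up per-node check:
  node 47: h_left=-1, h_right=-1, diff=0 [OK], height=0
  node 39: h_left=-1, h_right=0, diff=1 [OK], height=1
  node 38: h_left=-1, h_right=1, diff=2 [FAIL (|-1-1|=2 > 1)], height=2
  node 37: h_left=-1, h_right=2, diff=3 [FAIL (|-1-2|=3 > 1)], height=3
  node 28: h_left=-1, h_right=3, diff=4 [FAIL (|-1-3|=4 > 1)], height=4
  node 20: h_left=-1, h_right=4, diff=5 [FAIL (|-1-4|=5 > 1)], height=5
  node 18: h_left=-1, h_right=5, diff=6 [FAIL (|-1-5|=6 > 1)], height=6
  node 11: h_left=-1, h_right=6, diff=7 [FAIL (|-1-6|=7 > 1)], height=7
  node 5: h_left=-1, h_right=7, diff=8 [FAIL (|-1-7|=8 > 1)], height=8
Node 38 violates the condition: |-1 - 1| = 2 > 1.
Result: Not balanced


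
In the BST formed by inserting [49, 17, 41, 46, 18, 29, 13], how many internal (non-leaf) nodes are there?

Tree built from: [49, 17, 41, 46, 18, 29, 13]
Tree (level-order array): [49, 17, None, 13, 41, None, None, 18, 46, None, 29]
Rule: An internal node has at least one child.
Per-node child counts:
  node 49: 1 child(ren)
  node 17: 2 child(ren)
  node 13: 0 child(ren)
  node 41: 2 child(ren)
  node 18: 1 child(ren)
  node 29: 0 child(ren)
  node 46: 0 child(ren)
Matching nodes: [49, 17, 41, 18]
Count of internal (non-leaf) nodes: 4


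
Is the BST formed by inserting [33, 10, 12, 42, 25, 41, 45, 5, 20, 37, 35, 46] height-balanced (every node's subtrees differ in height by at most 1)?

Tree (level-order array): [33, 10, 42, 5, 12, 41, 45, None, None, None, 25, 37, None, None, 46, 20, None, 35]
Definition: a tree is height-balanced if, at every node, |h(left) - h(right)| <= 1 (empty subtree has height -1).
Bottom-up per-node check:
  node 5: h_left=-1, h_right=-1, diff=0 [OK], height=0
  node 20: h_left=-1, h_right=-1, diff=0 [OK], height=0
  node 25: h_left=0, h_right=-1, diff=1 [OK], height=1
  node 12: h_left=-1, h_right=1, diff=2 [FAIL (|-1-1|=2 > 1)], height=2
  node 10: h_left=0, h_right=2, diff=2 [FAIL (|0-2|=2 > 1)], height=3
  node 35: h_left=-1, h_right=-1, diff=0 [OK], height=0
  node 37: h_left=0, h_right=-1, diff=1 [OK], height=1
  node 41: h_left=1, h_right=-1, diff=2 [FAIL (|1--1|=2 > 1)], height=2
  node 46: h_left=-1, h_right=-1, diff=0 [OK], height=0
  node 45: h_left=-1, h_right=0, diff=1 [OK], height=1
  node 42: h_left=2, h_right=1, diff=1 [OK], height=3
  node 33: h_left=3, h_right=3, diff=0 [OK], height=4
Node 12 violates the condition: |-1 - 1| = 2 > 1.
Result: Not balanced
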